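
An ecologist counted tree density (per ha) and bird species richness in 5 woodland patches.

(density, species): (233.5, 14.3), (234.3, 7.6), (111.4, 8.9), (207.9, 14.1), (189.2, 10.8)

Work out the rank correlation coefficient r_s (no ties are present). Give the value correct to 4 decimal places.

0.0000

Rank density: 4, 5, 1, 3, 2
Rank species: 5, 1, 2, 4, 3
d = rank(density) − rank(species): -1, 4, -1, -1, -1; Σd² = 20
ρ = 1 − 6Σd² / [n(n²−1)] = 1 − 6×20 / (5×24) = 1 − 120/120 ≈ 0.0000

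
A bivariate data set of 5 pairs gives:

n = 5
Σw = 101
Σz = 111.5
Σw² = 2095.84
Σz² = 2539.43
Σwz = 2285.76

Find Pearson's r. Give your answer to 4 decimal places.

r = (nΣwz − ΣwΣz) / √[(nΣw² − (Σw)²)(nΣz² − (Σz)²)]
Numerator: 5×2285.76 − 101×111.5 = 167.3
Denominator: √[(10479.2 − 10201)(12697.15 − 12432.25)] = √[278.2 × 264.9] = 271.4686
r = 167.3 / 271.4686 ≈ 0.6163

0.6163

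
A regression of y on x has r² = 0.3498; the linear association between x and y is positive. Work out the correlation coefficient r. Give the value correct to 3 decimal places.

0.591

|r| = √0.3498 = 0.591
The association is positive, so r = 0.591.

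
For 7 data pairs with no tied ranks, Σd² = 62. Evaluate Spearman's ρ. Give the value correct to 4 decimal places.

ρ = 1 − 6Σd² / [n(n²−1)] = 1 − 6×62 / (7×48)
  = 1 − 372/336 = 1 − 1.10714 ≈ -0.1071

-0.1071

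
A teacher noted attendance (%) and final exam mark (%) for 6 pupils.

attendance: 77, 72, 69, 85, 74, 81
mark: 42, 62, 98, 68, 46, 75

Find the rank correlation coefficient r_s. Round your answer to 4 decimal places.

-0.1429

Rank attendance: 4, 2, 1, 6, 3, 5
Rank mark: 1, 3, 6, 4, 2, 5
d = rank(attendance) − rank(mark): 3, -1, -5, 2, 1, 0; Σd² = 40
ρ = 1 − 6Σd² / [n(n²−1)] = 1 − 6×40 / (6×35) = 1 − 240/210 ≈ -0.1429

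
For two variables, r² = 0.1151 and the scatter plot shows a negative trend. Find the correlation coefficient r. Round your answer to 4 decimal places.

-0.3393

|r| = √0.1151 = 0.3393
The association is negative, so r = −0.3393.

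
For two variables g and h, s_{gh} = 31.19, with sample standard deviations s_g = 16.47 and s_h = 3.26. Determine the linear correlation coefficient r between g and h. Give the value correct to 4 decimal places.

0.5809

r = Cov(g,h) / (s_g · s_h) = 31.19 / (16.47 × 3.26)
  = 31.19 / 53.6922 ≈ 0.5809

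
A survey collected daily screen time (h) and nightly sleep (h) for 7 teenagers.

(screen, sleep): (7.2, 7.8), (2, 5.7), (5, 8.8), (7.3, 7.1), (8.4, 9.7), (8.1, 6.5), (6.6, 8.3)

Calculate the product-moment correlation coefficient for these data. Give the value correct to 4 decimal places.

n = 7, Σx = 44.6, Σy = 53.9, Σx² = 313.86, Σy² = 426.41, Σxy = 352.3
nΣxy − ΣxΣy = 2466.1 − 2403.94 = 62.16
nΣx² − (Σx)² = 2197.02 − 1989.16 = 207.86; nΣy² − (Σy)² = 2984.87 − 2905.21 = 79.66
r = 62.16 / √(207.86 × 79.66) = 62.16 / 128.6784 ≈ 0.4831

0.4831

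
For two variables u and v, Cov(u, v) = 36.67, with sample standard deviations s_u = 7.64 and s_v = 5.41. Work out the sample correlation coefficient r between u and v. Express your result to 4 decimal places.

r = Cov(u,v) / (s_u · s_v) = 36.67 / (7.64 × 5.41)
  = 36.67 / 41.3324 ≈ 0.8872

0.8872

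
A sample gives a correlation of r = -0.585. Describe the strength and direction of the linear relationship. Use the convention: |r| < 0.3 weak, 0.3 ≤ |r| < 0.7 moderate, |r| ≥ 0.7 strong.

moderate negative

r = -0.585 < 0 so the relationship is negative.
|r| = 0.585, which falls in the moderate range.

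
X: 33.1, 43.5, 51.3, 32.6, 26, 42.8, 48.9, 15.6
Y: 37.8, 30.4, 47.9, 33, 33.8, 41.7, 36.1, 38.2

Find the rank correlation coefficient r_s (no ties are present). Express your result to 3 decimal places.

Rank X: 4, 6, 8, 3, 2, 5, 7, 1
Rank Y: 5, 1, 8, 2, 3, 7, 4, 6
d = rank(X) − rank(Y): -1, 5, 0, 1, -1, -2, 3, -5; Σd² = 66
ρ = 1 − 6Σd² / [n(n²−1)] = 1 − 6×66 / (8×63) = 1 − 396/504 ≈ 0.214

0.214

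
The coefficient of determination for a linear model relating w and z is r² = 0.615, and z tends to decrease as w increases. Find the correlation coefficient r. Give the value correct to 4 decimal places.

|r| = √0.615 = 0.7842
The association is negative, so r = −0.7842.

-0.7842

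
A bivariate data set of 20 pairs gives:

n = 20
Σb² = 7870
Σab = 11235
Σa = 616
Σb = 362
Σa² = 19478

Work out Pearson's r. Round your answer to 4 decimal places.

0.1047

r = (nΣab − ΣaΣb) / √[(nΣa² − (Σa)²)(nΣb² − (Σb)²)]
Numerator: 20×11235 − 616×362 = 1708
Denominator: √[(389560 − 379456)(157400 − 131044)] = √[10104 × 26356] = 16318.7323
r = 1708 / 16318.7323 ≈ 0.1047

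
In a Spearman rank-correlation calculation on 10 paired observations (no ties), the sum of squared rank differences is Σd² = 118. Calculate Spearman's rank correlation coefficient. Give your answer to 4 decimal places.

ρ = 1 − 6Σd² / [n(n²−1)] = 1 − 6×118 / (10×99)
  = 1 − 708/990 = 1 − 0.71515 ≈ 0.2848

0.2848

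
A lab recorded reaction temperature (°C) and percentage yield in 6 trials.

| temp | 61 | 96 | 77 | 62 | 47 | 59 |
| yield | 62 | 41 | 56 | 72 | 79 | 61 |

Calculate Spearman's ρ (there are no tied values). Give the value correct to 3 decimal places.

-0.771

Rank temp: 3, 6, 5, 4, 1, 2
Rank yield: 4, 1, 2, 5, 6, 3
d = rank(temp) − rank(yield): -1, 5, 3, -1, -5, -1; Σd² = 62
ρ = 1 − 6Σd² / [n(n²−1)] = 1 − 6×62 / (6×35) = 1 − 372/210 ≈ -0.771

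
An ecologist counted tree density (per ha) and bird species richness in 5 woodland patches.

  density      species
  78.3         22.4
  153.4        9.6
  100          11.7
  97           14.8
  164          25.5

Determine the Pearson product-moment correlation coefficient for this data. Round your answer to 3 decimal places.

0.055

n = 5, Σx = 592.7, Σy = 84, Σx² = 75967.45, Σy² = 1600.1, Σxy = 10014.16
nΣxy − ΣxΣy = 50070.8 − 49786.8 = 284
nΣx² − (Σx)² = 379837.25 − 351293.29 = 28543.96; nΣy² − (Σy)² = 8000.5 − 7056 = 944.5
r = 284 / √(28543.96 × 944.5) = 284 / 5192.2799 ≈ 0.055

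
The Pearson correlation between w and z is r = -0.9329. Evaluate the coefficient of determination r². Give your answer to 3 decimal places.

r² = (-0.9329)² = 0.870

0.870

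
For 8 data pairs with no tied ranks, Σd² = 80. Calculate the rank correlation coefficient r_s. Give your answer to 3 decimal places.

0.048

ρ = 1 − 6Σd² / [n(n²−1)] = 1 − 6×80 / (8×63)
  = 1 − 480/504 = 1 − 0.9524 ≈ 0.048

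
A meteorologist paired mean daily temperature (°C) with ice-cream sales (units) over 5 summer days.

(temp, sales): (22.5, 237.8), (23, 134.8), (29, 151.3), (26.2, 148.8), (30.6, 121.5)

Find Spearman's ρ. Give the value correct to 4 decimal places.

-0.6000

Rank temp: 1, 2, 4, 3, 5
Rank sales: 5, 2, 4, 3, 1
d = rank(temp) − rank(sales): -4, 0, 0, 0, 4; Σd² = 32
ρ = 1 − 6Σd² / [n(n²−1)] = 1 − 6×32 / (5×24) = 1 − 192/120 ≈ -0.6000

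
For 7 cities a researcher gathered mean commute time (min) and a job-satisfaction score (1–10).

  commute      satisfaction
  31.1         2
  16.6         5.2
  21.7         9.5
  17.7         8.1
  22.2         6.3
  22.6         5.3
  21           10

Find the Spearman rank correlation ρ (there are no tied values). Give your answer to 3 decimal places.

-0.357

Rank commute: 7, 1, 4, 2, 5, 6, 3
Rank satisfaction: 1, 2, 6, 5, 4, 3, 7
d = rank(commute) − rank(satisfaction): 6, -1, -2, -3, 1, 3, -4; Σd² = 76
ρ = 1 − 6Σd² / [n(n²−1)] = 1 − 6×76 / (7×48) = 1 − 456/336 ≈ -0.357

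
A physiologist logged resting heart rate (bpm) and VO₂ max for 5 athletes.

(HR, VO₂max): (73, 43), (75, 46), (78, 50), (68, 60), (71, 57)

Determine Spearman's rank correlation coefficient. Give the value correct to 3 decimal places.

-0.600

Rank HR: 3, 4, 5, 1, 2
Rank VO₂max: 1, 2, 3, 5, 4
d = rank(HR) − rank(VO₂max): 2, 2, 2, -4, -2; Σd² = 32
ρ = 1 − 6Σd² / [n(n²−1)] = 1 − 6×32 / (5×24) = 1 − 192/120 ≈ -0.600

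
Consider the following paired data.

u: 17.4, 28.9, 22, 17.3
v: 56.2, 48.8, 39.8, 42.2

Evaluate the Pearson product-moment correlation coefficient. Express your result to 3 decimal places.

n = 4, Σu = 85.6, Σv = 187, Σu² = 1921.26, Σv² = 8904.76, Σuv = 3993.86
nΣuv − ΣuΣv = 15975.44 − 16007.2 = -31.76
nΣu² − (Σu)² = 7685.04 − 7327.36 = 357.68; nΣv² − (Σv)² = 35619.04 − 34969 = 650.04
r = -31.76 / √(357.68 × 650.04) = -31.76 / 482.1891 ≈ -0.066

-0.066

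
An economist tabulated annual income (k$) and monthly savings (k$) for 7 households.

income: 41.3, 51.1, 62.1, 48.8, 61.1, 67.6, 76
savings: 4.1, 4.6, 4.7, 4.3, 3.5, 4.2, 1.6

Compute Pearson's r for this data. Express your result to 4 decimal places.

n = 7, Σx = 408, Σy = 27, Σx² = 24633.72, Σy² = 111, Σxy = 1525.47
nΣxy − ΣxΣy = 10678.29 − 11016 = -337.71
nΣx² − (Σx)² = 172436.04 − 166464 = 5972.04; nΣy² − (Σy)² = 777 − 729 = 48
r = -337.71 / √(5972.04 × 48) = -337.71 / 535.4044 ≈ -0.6308

-0.6308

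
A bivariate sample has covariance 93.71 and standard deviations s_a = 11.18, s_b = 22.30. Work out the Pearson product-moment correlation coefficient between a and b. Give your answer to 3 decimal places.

0.376

r = Cov(a,b) / (s_a · s_b) = 93.71 / (11.18 × 22.30)
  = 93.71 / 249.3140 ≈ 0.376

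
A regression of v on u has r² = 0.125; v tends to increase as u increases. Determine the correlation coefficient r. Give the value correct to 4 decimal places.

|r| = √0.125 = 0.3536
The association is positive, so r = 0.3536.

0.3536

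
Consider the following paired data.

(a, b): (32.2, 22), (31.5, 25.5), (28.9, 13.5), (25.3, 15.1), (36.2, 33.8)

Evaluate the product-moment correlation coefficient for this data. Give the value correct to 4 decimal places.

0.9024

n = 5, Σa = 154.1, Σb = 109.9, Σa² = 4814.83, Σb² = 2686.95, Σab = 3507.39
nΣab − ΣaΣb = 17536.95 − 16935.59 = 601.36
nΣa² − (Σa)² = 24074.15 − 23746.81 = 327.34; nΣb² − (Σb)² = 13434.75 − 12078.01 = 1356.74
r = 601.36 / √(327.34 × 1356.74) = 601.36 / 666.4197 ≈ 0.9024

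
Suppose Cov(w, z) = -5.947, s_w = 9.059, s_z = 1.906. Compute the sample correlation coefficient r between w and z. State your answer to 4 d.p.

-0.3444

r = Cov(w,z) / (s_w · s_z) = -5.947 / (9.059 × 1.906)
  = -5.947 / 17.2665 ≈ -0.3444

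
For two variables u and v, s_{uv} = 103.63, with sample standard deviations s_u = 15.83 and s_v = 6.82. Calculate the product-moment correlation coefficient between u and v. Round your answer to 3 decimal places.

r = Cov(u,v) / (s_u · s_v) = 103.63 / (15.83 × 6.82)
  = 103.63 / 107.9606 ≈ 0.960

0.960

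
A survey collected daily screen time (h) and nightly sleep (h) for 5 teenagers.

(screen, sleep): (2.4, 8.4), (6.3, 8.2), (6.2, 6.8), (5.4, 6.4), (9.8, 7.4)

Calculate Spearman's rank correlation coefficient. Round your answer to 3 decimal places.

Rank screen: 1, 4, 3, 2, 5
Rank sleep: 5, 4, 2, 1, 3
d = rank(screen) − rank(sleep): -4, 0, 1, 1, 2; Σd² = 22
ρ = 1 − 6Σd² / [n(n²−1)] = 1 − 6×22 / (5×24) = 1 − 132/120 ≈ -0.100

-0.100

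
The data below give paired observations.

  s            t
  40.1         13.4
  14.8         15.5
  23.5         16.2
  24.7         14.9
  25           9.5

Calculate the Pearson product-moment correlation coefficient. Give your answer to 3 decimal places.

-0.284

n = 5, Σs = 128.1, Σt = 69.5, Σs² = 3614.39, Σt² = 994.51, Σst = 1752.97
nΣst − ΣsΣt = 8764.85 − 8902.95 = -138.1
nΣs² − (Σs)² = 18071.95 − 16409.61 = 1662.34; nΣt² − (Σt)² = 4972.55 − 4830.25 = 142.3
r = -138.1 / √(1662.34 × 142.3) = -138.1 / 486.3651 ≈ -0.284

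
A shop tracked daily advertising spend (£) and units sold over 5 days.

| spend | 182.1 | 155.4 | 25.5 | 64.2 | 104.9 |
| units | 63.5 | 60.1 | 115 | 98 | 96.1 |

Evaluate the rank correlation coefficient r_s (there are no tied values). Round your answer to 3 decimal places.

-0.900

Rank spend: 5, 4, 1, 2, 3
Rank units: 2, 1, 5, 4, 3
d = rank(spend) − rank(units): 3, 3, -4, -2, 0; Σd² = 38
ρ = 1 − 6Σd² / [n(n²−1)] = 1 − 6×38 / (5×24) = 1 − 228/120 ≈ -0.900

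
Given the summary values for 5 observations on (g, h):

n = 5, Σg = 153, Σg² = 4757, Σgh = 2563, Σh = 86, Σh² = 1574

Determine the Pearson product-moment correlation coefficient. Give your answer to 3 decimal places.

r = (nΣgh − ΣgΣh) / √[(nΣg² − (Σg)²)(nΣh² − (Σh)²)]
Numerator: 5×2563 − 153×86 = -343
Denominator: √[(23785 − 23409)(7870 − 7396)] = √[376 × 474] = 422.1658
r = -343 / 422.1658 ≈ -0.812

-0.812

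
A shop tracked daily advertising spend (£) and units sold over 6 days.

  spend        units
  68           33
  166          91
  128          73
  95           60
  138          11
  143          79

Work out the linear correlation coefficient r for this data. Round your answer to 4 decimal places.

n = 6, Σx = 738, Σy = 347, Σx² = 97082, Σy² = 24661, Σxy = 45209
nΣxy − ΣxΣy = 271254 − 256086 = 15168
nΣx² − (Σx)² = 582492 − 544644 = 37848; nΣy² − (Σy)² = 147966 − 120409 = 27557
r = 15168 / √(37848 × 27557) = 15168 / 32295.1596 ≈ 0.4697

0.4697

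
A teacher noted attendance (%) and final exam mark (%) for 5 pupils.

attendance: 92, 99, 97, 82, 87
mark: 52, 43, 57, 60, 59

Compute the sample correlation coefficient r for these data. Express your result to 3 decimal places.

n = 5, Σx = 457, Σy = 271, Σx² = 41967, Σy² = 14883, Σxy = 24623
nΣxy − ΣxΣy = 123115 − 123847 = -732
nΣx² − (Σx)² = 209835 − 208849 = 986; nΣy² − (Σy)² = 74415 − 73441 = 974
r = -732 / √(986 × 974) = -732 / 979.9816 ≈ -0.747

-0.747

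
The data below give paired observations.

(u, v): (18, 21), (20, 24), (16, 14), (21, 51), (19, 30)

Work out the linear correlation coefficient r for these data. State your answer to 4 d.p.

0.8395

n = 5, Σu = 94, Σv = 140, Σu² = 1782, Σv² = 4714, Σuv = 2723
nΣuv − ΣuΣv = 13615 − 13160 = 455
nΣu² − (Σu)² = 8910 − 8836 = 74; nΣv² − (Σv)² = 23570 − 19600 = 3970
r = 455 / √(74 × 3970) = 455 / 542.0148 ≈ 0.8395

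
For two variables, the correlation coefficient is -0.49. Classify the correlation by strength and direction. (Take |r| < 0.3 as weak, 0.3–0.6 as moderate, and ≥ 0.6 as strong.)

r = -0.49 < 0 so the relationship is negative.
|r| = 0.49, which falls in the moderate range.

moderate negative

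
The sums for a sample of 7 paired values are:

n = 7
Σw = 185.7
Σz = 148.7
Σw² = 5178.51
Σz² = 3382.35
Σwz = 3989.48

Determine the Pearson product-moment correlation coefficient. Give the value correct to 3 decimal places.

r = (nΣwz − ΣwΣz) / √[(nΣw² − (Σw)²)(nΣz² − (Σz)²)]
Numerator: 7×3989.48 − 185.7×148.7 = 312.77
Denominator: √[(36249.57 − 34484.49)(23676.45 − 22111.69)] = √[1765.08 × 1564.76] = 1661.9045
r = 312.77 / 1661.9045 ≈ 0.188

0.188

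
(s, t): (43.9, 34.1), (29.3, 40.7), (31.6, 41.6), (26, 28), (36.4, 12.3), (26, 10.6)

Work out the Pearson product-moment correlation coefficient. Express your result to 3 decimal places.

n = 6, Σs = 193.2, Σt = 167.3, Σs² = 6461.22, Σt² = 5597.51, Σst = 5455.38
nΣst − ΣsΣt = 32732.28 − 32322.36 = 409.92
nΣs² − (Σs)² = 38767.32 − 37326.24 = 1441.08; nΣt² − (Σt)² = 33585.06 − 27989.29 = 5595.77
r = 409.92 / √(1441.08 × 5595.77) = 409.92 / 2839.7099 ≈ 0.144

0.144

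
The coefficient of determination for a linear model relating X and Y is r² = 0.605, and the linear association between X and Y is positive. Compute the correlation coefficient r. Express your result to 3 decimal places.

|r| = √0.605 = 0.778
The association is positive, so r = 0.778.

0.778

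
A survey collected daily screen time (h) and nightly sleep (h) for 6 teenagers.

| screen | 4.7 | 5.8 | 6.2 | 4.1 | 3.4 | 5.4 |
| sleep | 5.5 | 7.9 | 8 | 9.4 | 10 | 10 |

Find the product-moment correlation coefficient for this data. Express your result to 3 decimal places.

n = 6, Σx = 29.6, Σy = 50.8, Σx² = 151.7, Σy² = 445.02, Σxy = 247.81
nΣxy − ΣxΣy = 1486.86 − 1503.68 = -16.82
nΣx² − (Σx)² = 910.2 − 876.16 = 34.04; nΣy² − (Σy)² = 2670.12 − 2580.64 = 89.48
r = -16.82 / √(34.04 × 89.48) = -16.82 / 55.1897 ≈ -0.305

-0.305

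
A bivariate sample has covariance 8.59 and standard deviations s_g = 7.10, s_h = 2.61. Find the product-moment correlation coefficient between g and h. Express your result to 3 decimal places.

r = Cov(g,h) / (s_g · s_h) = 8.59 / (7.10 × 2.61)
  = 8.59 / 18.5310 ≈ 0.464

0.464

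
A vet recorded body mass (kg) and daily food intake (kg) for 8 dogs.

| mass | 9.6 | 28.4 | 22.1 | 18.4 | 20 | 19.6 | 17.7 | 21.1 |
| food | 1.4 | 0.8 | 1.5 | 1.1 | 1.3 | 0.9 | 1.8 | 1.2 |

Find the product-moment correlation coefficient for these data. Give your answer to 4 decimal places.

n = 8, Σx = 156.9, Σy = 10, Σx² = 3268.35, Σy² = 13.24, Σxy = 190.37
nΣxy − ΣxΣy = 1522.96 − 1569 = -46.04
nΣx² − (Σx)² = 26146.8 − 24617.61 = 1529.19; nΣy² − (Σy)² = 105.92 − 100 = 5.92
r = -46.04 / √(1529.19 × 5.92) = -46.04 / 95.1462 ≈ -0.4839

-0.4839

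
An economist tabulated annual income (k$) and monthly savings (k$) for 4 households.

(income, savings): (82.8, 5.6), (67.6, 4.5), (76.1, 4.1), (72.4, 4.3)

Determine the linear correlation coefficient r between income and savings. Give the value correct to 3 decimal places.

n = 4, Σx = 298.9, Σy = 18.5, Σx² = 22458.57, Σy² = 86.91, Σxy = 1391.21
nΣxy − ΣxΣy = 5564.84 − 5529.65 = 35.19
nΣx² − (Σx)² = 89834.28 − 89341.21 = 493.07; nΣy² − (Σy)² = 347.64 − 342.25 = 5.39
r = 35.19 / √(493.07 × 5.39) = 35.19 / 51.5524 ≈ 0.683

0.683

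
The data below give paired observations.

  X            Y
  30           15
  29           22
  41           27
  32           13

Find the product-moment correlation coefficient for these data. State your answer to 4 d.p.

n = 4, ΣX = 132, ΣY = 77, ΣX² = 4446, ΣY² = 1607, ΣXY = 2611
nΣXY − ΣXΣY = 10444 − 10164 = 280
nΣX² − (ΣX)² = 17784 − 17424 = 360; nΣY² − (ΣY)² = 6428 − 5929 = 499
r = 280 / √(360 × 499) = 280 / 423.8396 ≈ 0.6606

0.6606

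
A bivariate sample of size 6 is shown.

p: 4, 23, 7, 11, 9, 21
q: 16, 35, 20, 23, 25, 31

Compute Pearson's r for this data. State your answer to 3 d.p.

0.969

n = 6, Σp = 75, Σq = 150, Σp² = 1237, Σq² = 3996, Σpq = 2138
nΣpq − ΣpΣq = 12828 − 11250 = 1578
nΣp² − (Σp)² = 7422 − 5625 = 1797; nΣq² − (Σq)² = 23976 − 22500 = 1476
r = 1578 / √(1797 × 1476) = 1578 / 1628.6105 ≈ 0.969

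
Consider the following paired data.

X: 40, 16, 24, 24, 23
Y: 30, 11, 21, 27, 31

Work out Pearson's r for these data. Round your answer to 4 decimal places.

0.6634

n = 5, ΣX = 127, ΣY = 120, ΣX² = 3537, ΣY² = 3152, ΣXY = 3241
nΣXY − ΣXΣY = 16205 − 15240 = 965
nΣX² − (ΣX)² = 17685 − 16129 = 1556; nΣY² − (ΣY)² = 15760 − 14400 = 1360
r = 965 / √(1556 × 1360) = 965 / 1454.7027 ≈ 0.6634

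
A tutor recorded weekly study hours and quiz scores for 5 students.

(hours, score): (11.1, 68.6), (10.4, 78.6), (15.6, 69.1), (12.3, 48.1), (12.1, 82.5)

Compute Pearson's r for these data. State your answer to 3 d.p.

-0.189

n = 5, Σx = 61.5, Σy = 346.9, Σx² = 772.43, Σy² = 24778.59, Σxy = 4246.74
nΣxy − ΣxΣy = 21233.7 − 21334.35 = -100.65
nΣx² − (Σx)² = 3862.15 − 3782.25 = 79.9; nΣy² − (Σy)² = 123892.95 − 120339.61 = 3553.34
r = -100.65 / √(79.9 × 3553.34) = -100.65 / 532.8338 ≈ -0.189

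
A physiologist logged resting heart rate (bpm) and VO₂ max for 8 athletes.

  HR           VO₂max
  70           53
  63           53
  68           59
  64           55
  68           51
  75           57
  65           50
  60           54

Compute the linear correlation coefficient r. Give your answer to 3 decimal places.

n = 8, Σx = 533, Σy = 432, Σx² = 35663, Σy² = 23390, Σxy = 28814
nΣxy − ΣxΣy = 230512 − 230256 = 256
nΣx² − (Σx)² = 285304 − 284089 = 1215; nΣy² − (Σy)² = 187120 − 186624 = 496
r = 256 / √(1215 × 496) = 256 / 776.2989 ≈ 0.330

0.330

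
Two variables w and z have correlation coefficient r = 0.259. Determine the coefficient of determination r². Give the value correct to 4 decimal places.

r² = (0.259)² = 0.0671

0.0671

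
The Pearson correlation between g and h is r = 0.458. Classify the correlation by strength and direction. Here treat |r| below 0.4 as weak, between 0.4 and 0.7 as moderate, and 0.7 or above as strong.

moderate positive

r = 0.458 > 0 so the relationship is positive.
|r| = 0.458, which falls in the moderate range.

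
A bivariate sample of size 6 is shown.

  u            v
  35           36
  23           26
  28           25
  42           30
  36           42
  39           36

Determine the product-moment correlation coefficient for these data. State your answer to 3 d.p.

0.582

n = 6, Σu = 203, Σv = 195, Σu² = 7119, Σv² = 6557, Σuv = 6734
nΣuv − ΣuΣv = 40404 − 39585 = 819
nΣu² − (Σu)² = 42714 − 41209 = 1505; nΣv² − (Σv)² = 39342 − 38025 = 1317
r = 819 / √(1505 × 1317) = 819 / 1407.8654 ≈ 0.582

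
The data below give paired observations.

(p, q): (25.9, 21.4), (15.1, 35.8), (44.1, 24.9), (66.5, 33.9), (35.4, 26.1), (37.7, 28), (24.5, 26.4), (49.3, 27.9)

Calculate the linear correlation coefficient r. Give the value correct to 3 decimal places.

n = 8, Σp = 298.5, Σq = 224.4, Σp² = 12971.07, Σq² = 6449.4, Σpq = 8449.09
nΣpq − ΣpΣq = 67592.72 − 66983.4 = 609.32
nΣp² − (Σp)² = 103768.56 − 89102.25 = 14666.31; nΣq² − (Σq)² = 51595.2 − 50355.36 = 1239.84
r = 609.32 / √(14666.31 × 1239.84) = 609.32 / 4264.2558 ≈ 0.143

0.143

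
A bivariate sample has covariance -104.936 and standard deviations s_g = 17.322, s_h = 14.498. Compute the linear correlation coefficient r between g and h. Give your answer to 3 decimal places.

-0.418

r = Cov(g,h) / (s_g · s_h) = -104.936 / (17.322 × 14.498)
  = -104.936 / 251.1344 ≈ -0.418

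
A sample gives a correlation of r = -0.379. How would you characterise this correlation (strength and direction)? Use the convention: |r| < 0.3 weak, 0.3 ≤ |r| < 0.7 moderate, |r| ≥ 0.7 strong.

moderate negative

r = -0.379 < 0 so the relationship is negative.
|r| = 0.379, which falls in the moderate range.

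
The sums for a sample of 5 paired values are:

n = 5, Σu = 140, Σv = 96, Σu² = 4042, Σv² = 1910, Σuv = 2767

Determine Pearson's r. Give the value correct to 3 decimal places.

r = (nΣuv − ΣuΣv) / √[(nΣu² − (Σu)²)(nΣv² − (Σv)²)]
Numerator: 5×2767 − 140×96 = 395
Denominator: √[(20210 − 19600)(9550 − 9216)] = √[610 × 334] = 451.3757
r = 395 / 451.3757 ≈ 0.875

0.875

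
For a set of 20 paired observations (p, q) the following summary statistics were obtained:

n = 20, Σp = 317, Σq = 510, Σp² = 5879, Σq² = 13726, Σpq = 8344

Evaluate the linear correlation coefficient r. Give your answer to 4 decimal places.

r = (nΣpq − ΣpΣq) / √[(nΣp² − (Σp)²)(nΣq² − (Σq)²)]
Numerator: 20×8344 − 317×510 = 5210
Denominator: √[(117580 − 100489)(274520 − 260100)] = √[17091 × 14420] = 15698.7968
r = 5210 / 15698.7968 ≈ 0.3319

0.3319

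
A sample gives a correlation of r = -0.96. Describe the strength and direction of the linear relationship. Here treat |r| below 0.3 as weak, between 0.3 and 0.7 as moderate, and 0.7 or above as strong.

r = -0.96 < 0 so the relationship is negative.
|r| = 0.96, which falls in the strong range.

strong negative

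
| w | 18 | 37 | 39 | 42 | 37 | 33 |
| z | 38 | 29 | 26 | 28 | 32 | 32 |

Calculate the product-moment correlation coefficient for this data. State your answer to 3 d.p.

n = 6, Σw = 206, Σz = 185, Σw² = 7436, Σz² = 5793, Σwz = 6187
nΣwz − ΣwΣz = 37122 − 38110 = -988
nΣw² − (Σw)² = 44616 − 42436 = 2180; nΣz² − (Σz)² = 34758 − 34225 = 533
r = -988 / √(2180 × 533) = -988 / 1077.9332 ≈ -0.917

-0.917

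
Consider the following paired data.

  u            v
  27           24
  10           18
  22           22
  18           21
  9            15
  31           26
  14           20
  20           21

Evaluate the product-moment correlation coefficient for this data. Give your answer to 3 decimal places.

0.965

n = 8, Σu = 151, Σv = 167, Σu² = 3275, Σv² = 3567, Σuv = 3331
nΣuv − ΣuΣv = 26648 − 25217 = 1431
nΣu² − (Σu)² = 26200 − 22801 = 3399; nΣv² − (Σv)² = 28536 − 27889 = 647
r = 1431 / √(3399 × 647) = 1431 / 1482.9541 ≈ 0.965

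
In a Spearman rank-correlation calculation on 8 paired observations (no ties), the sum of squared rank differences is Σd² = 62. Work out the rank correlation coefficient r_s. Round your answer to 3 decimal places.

ρ = 1 − 6Σd² / [n(n²−1)] = 1 − 6×62 / (8×63)
  = 1 − 372/504 = 1 − 0.7381 ≈ 0.262

0.262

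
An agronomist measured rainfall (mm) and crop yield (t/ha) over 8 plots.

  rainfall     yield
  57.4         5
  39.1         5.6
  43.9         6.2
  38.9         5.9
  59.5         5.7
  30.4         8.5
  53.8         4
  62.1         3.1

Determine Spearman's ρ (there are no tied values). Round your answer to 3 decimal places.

-0.738

Rank rainfall: 6, 3, 4, 2, 7, 1, 5, 8
Rank yield: 3, 4, 7, 6, 5, 8, 2, 1
d = rank(rainfall) − rank(yield): 3, -1, -3, -4, 2, -7, 3, 7; Σd² = 146
ρ = 1 − 6Σd² / [n(n²−1)] = 1 − 6×146 / (8×63) = 1 − 876/504 ≈ -0.738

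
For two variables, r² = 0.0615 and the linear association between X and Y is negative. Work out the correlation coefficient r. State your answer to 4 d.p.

-0.2480

|r| = √0.0615 = 0.2480
The association is negative, so r = −0.2480.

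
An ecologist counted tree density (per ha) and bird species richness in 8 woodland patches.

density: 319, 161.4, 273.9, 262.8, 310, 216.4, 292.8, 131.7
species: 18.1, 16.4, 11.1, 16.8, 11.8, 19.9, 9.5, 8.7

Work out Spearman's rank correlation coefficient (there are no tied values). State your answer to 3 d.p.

0.190

Rank density: 8, 2, 5, 4, 7, 3, 6, 1
Rank species: 7, 5, 3, 6, 4, 8, 2, 1
d = rank(density) − rank(species): 1, -3, 2, -2, 3, -5, 4, 0; Σd² = 68
ρ = 1 − 6Σd² / [n(n²−1)] = 1 − 6×68 / (8×63) = 1 − 408/504 ≈ 0.190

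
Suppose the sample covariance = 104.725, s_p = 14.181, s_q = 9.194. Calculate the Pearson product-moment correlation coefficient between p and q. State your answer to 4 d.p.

0.8032

r = Cov(p,q) / (s_p · s_q) = 104.725 / (14.181 × 9.194)
  = 104.725 / 130.3801 ≈ 0.8032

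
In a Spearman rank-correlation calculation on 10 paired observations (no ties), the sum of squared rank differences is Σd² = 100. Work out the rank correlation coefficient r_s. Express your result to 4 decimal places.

0.3939

ρ = 1 − 6Σd² / [n(n²−1)] = 1 − 6×100 / (10×99)
  = 1 − 600/990 = 1 − 0.60606 ≈ 0.3939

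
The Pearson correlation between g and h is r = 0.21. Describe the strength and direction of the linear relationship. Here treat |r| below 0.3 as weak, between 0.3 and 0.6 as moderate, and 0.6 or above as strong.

weak positive

r = 0.21 > 0 so the relationship is positive.
|r| = 0.21, which falls in the weak range.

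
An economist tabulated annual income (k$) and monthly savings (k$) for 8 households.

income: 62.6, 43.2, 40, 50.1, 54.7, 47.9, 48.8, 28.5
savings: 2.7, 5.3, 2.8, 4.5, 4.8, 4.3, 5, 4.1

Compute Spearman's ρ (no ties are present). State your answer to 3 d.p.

Rank income: 8, 3, 2, 6, 7, 4, 5, 1
Rank savings: 1, 8, 2, 5, 6, 4, 7, 3
d = rank(income) − rank(savings): 7, -5, 0, 1, 1, 0, -2, -2; Σd² = 84
ρ = 1 − 6Σd² / [n(n²−1)] = 1 − 6×84 / (8×63) = 1 − 504/504 ≈ 0.000

0.000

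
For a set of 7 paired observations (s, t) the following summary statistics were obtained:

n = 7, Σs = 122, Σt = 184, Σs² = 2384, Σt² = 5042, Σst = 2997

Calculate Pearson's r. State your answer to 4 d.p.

-0.9121

r = (nΣst − ΣsΣt) / √[(nΣs² − (Σs)²)(nΣt² − (Σt)²)]
Numerator: 7×2997 − 122×184 = -1469
Denominator: √[(16688 − 14884)(35294 − 33856)] = √[1804 × 1438] = 1610.6371
r = -1469 / 1610.6371 ≈ -0.9121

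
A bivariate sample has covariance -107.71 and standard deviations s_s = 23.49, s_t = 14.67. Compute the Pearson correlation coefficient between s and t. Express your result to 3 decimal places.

r = Cov(s,t) / (s_s · s_t) = -107.71 / (23.49 × 14.67)
  = -107.71 / 344.5983 ≈ -0.313

-0.313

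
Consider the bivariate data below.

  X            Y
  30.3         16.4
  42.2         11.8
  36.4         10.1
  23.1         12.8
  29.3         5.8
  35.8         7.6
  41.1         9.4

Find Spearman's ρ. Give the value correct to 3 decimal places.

Rank X: 3, 7, 5, 1, 2, 4, 6
Rank Y: 7, 5, 4, 6, 1, 2, 3
d = rank(X) − rank(Y): -4, 2, 1, -5, 1, 2, 3; Σd² = 60
ρ = 1 − 6Σd² / [n(n²−1)] = 1 − 6×60 / (7×48) = 1 − 360/336 ≈ -0.071

-0.071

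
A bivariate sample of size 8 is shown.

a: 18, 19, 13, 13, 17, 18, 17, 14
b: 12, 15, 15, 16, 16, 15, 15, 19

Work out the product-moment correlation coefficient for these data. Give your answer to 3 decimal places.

-0.504

n = 8, Σa = 129, Σb = 123, Σa² = 2121, Σb² = 1917, Σab = 1967
nΣab − ΣaΣb = 15736 − 15867 = -131
nΣa² − (Σa)² = 16968 − 16641 = 327; nΣb² − (Σb)² = 15336 − 15129 = 207
r = -131 / √(327 × 207) = -131 / 260.1711 ≈ -0.504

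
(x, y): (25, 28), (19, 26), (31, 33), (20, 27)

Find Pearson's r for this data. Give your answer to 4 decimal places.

n = 4, Σx = 95, Σy = 114, Σx² = 2347, Σy² = 3278, Σxy = 2757
nΣxy − ΣxΣy = 11028 − 10830 = 198
nΣx² − (Σx)² = 9388 − 9025 = 363; nΣy² − (Σy)² = 13112 − 12996 = 116
r = 198 / √(363 × 116) = 198 / 205.2023 ≈ 0.9649

0.9649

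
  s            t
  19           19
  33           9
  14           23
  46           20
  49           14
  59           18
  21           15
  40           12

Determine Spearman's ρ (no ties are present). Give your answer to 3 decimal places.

-0.310

Rank s: 2, 4, 1, 6, 7, 8, 3, 5
Rank t: 6, 1, 8, 7, 3, 5, 4, 2
d = rank(s) − rank(t): -4, 3, -7, -1, 4, 3, -1, 3; Σd² = 110
ρ = 1 − 6Σd² / [n(n²−1)] = 1 − 6×110 / (8×63) = 1 − 660/504 ≈ -0.310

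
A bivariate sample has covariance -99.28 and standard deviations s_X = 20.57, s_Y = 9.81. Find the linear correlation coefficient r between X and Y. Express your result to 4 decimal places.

r = Cov(X,Y) / (s_X · s_Y) = -99.28 / (20.57 × 9.81)
  = -99.28 / 201.7917 ≈ -0.4920

-0.4920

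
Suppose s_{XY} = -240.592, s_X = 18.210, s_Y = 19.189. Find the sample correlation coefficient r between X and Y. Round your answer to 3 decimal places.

-0.689

r = Cov(X,Y) / (s_X · s_Y) = -240.592 / (18.210 × 19.189)
  = -240.592 / 349.4317 ≈ -0.689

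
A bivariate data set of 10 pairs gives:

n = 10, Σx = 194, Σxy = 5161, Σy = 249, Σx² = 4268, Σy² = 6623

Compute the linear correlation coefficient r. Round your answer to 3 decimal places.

0.715

r = (nΣxy − ΣxΣy) / √[(nΣx² − (Σx)²)(nΣy² − (Σy)²)]
Numerator: 10×5161 − 194×249 = 3304
Denominator: √[(42680 − 37636)(66230 − 62001)] = √[5044 × 4229] = 4618.5578
r = 3304 / 4618.5578 ≈ 0.715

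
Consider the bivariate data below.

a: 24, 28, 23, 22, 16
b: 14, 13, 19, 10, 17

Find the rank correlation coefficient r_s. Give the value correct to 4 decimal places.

Rank a: 4, 5, 3, 2, 1
Rank b: 3, 2, 5, 1, 4
d = rank(a) − rank(b): 1, 3, -2, 1, -3; Σd² = 24
ρ = 1 − 6Σd² / [n(n²−1)] = 1 − 6×24 / (5×24) = 1 − 144/120 ≈ -0.2000

-0.2000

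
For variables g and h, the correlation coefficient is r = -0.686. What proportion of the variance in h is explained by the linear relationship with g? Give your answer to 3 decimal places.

r² = (-0.686)² = 0.471

0.471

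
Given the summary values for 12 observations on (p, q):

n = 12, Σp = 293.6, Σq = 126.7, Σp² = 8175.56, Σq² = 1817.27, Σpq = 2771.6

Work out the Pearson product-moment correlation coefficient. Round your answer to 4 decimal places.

r = (nΣpq − ΣpΣq) / √[(nΣp² − (Σp)²)(nΣq² − (Σq)²)]
Numerator: 12×2771.6 − 293.6×126.7 = -3939.92
Denominator: √[(98106.72 − 86200.96)(21807.24 − 16052.89)] = √[11905.76 × 5754.35] = 8277.0713
r = -3939.92 / 8277.0713 ≈ -0.4760

-0.4760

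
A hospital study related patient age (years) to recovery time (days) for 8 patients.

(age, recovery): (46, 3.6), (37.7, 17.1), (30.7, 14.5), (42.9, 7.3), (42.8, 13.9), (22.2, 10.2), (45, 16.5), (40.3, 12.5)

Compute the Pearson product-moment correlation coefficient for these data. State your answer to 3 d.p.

n = 8, Σx = 307.6, Σy = 95.6, Σx² = 12293.96, Σy² = 1294.66, Σxy = 3636.2
nΣxy − ΣxΣy = 29089.6 − 29406.56 = -316.96
nΣx² − (Σx)² = 98351.68 − 94617.76 = 3733.92; nΣy² − (Σy)² = 10357.28 − 9139.36 = 1217.92
r = -316.96 / √(3733.92 × 1217.92) = -316.96 / 2132.5140 ≈ -0.149

-0.149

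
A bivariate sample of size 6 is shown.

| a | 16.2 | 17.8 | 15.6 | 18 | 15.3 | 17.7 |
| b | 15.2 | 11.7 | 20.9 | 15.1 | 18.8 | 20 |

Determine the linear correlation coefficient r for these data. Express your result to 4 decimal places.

n = 6, Σa = 100.6, Σb = 101.7, Σa² = 1694.02, Σb² = 1786.19, Σab = 1693.98
nΣab − ΣaΣb = 10163.88 − 10231.02 = -67.14
nΣa² − (Σa)² = 10164.12 − 10120.36 = 43.76; nΣb² − (Σb)² = 10717.14 − 10342.89 = 374.25
r = -67.14 / √(43.76 × 374.25) = -67.14 / 127.9734 ≈ -0.5246

-0.5246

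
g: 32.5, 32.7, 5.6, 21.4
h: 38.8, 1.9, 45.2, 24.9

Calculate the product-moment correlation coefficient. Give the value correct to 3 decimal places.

n = 4, Σg = 92.2, Σh = 110.8, Σg² = 2614.86, Σh² = 4172.1, Σgh = 2109.11
nΣgh − ΣgΣh = 8436.44 − 10215.76 = -1779.32
nΣg² − (Σg)² = 10459.44 − 8500.84 = 1958.6; nΣh² − (Σh)² = 16688.4 − 12276.64 = 4411.76
r = -1779.32 / √(1958.6 × 4411.76) = -1779.32 / 2939.5362 ≈ -0.605

-0.605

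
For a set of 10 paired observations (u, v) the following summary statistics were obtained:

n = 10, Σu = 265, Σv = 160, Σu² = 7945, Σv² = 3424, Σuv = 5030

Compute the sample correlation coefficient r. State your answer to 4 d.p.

r = (nΣuv − ΣuΣv) / √[(nΣu² − (Σu)²)(nΣv² − (Σv)²)]
Numerator: 10×5030 − 265×160 = 7900
Denominator: √[(79450 − 70225)(34240 − 25600)] = √[9225 × 8640] = 8927.7097
r = 7900 / 8927.7097 ≈ 0.8849

0.8849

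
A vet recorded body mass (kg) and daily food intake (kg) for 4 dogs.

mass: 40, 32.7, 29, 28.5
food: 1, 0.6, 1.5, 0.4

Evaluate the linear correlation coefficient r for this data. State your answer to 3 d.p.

0.077

n = 4, Σx = 130.2, Σy = 3.5, Σx² = 4322.54, Σy² = 3.77, Σxy = 114.52
nΣxy − ΣxΣy = 458.08 − 455.7 = 2.38
nΣx² − (Σx)² = 17290.16 − 16952.04 = 338.12; nΣy² − (Σy)² = 15.08 − 12.25 = 2.83
r = 2.38 / √(338.12 × 2.83) = 2.38 / 30.9335 ≈ 0.077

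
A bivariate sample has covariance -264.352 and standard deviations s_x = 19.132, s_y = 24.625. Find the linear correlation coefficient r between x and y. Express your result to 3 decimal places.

-0.561

r = Cov(x,y) / (s_x · s_y) = -264.352 / (19.132 × 24.625)
  = -264.352 / 471.1255 ≈ -0.561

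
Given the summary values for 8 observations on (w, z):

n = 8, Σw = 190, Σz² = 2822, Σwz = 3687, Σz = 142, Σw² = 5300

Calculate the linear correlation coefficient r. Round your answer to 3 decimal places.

0.645

r = (nΣwz − ΣwΣz) / √[(nΣw² − (Σw)²)(nΣz² − (Σz)²)]
Numerator: 8×3687 − 190×142 = 2516
Denominator: √[(42400 − 36100)(22576 − 20164)] = √[6300 × 2412] = 3898.1534
r = 2516 / 3898.1534 ≈ 0.645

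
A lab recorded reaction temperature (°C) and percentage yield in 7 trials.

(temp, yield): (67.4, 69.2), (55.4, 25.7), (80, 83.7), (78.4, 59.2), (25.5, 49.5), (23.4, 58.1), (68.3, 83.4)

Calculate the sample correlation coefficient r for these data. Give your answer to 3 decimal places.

0.465

n = 7, Σx = 398.4, Σy = 428.8, Σx² = 26021.18, Σy² = 28740.88, Σxy = 25743.15
nΣxy − ΣxΣy = 180202.05 − 170833.92 = 9368.13
nΣx² − (Σx)² = 182148.26 − 158722.56 = 23425.7; nΣy² − (Σy)² = 201186.16 − 183869.44 = 17316.72
r = 9368.13 / √(23425.7 × 17316.72) = 9368.13 / 20140.9108 ≈ 0.465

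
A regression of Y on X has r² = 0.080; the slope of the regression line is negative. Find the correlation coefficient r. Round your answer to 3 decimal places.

-0.283

|r| = √0.080 = 0.283
The association is negative, so r = −0.283.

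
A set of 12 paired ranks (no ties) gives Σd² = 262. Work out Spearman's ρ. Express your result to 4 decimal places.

ρ = 1 − 6Σd² / [n(n²−1)] = 1 − 6×262 / (12×143)
  = 1 − 1572/1716 = 1 − 0.91608 ≈ 0.0839

0.0839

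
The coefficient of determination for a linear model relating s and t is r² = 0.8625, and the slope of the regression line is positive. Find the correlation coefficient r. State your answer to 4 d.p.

0.9287

|r| = √0.8625 = 0.9287
The association is positive, so r = 0.9287.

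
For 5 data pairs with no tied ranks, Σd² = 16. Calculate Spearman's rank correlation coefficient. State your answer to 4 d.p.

0.2000

ρ = 1 − 6Σd² / [n(n²−1)] = 1 − 6×16 / (5×24)
  = 1 − 96/120 = 1 − 0.80000 ≈ 0.2000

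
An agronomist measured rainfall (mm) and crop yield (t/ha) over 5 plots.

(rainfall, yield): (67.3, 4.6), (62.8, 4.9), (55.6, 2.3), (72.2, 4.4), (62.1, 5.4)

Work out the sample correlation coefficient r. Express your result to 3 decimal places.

0.535

n = 5, Σx = 320, Σy = 21.6, Σx² = 20633.74, Σy² = 98.98, Σxy = 1398.2
nΣxy − ΣxΣy = 6991 − 6912 = 79
nΣx² − (Σx)² = 103168.7 − 102400 = 768.7; nΣy² − (Σy)² = 494.9 − 466.56 = 28.34
r = 79 / √(768.7 × 28.34) = 79 / 147.5973 ≈ 0.535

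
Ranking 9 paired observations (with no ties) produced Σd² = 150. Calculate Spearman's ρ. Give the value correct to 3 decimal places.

-0.250

ρ = 1 − 6Σd² / [n(n²−1)] = 1 − 6×150 / (9×80)
  = 1 − 900/720 = 1 − 1.2500 ≈ -0.250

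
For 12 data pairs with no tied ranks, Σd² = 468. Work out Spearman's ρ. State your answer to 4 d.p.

ρ = 1 − 6Σd² / [n(n²−1)] = 1 − 6×468 / (12×143)
  = 1 − 2808/1716 = 1 − 1.63636 ≈ -0.6364

-0.6364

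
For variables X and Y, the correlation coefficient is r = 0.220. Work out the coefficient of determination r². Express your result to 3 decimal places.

0.048

r² = (0.220)² = 0.048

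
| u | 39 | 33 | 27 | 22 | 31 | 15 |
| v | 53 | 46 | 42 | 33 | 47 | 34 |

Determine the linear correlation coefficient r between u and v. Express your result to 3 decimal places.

n = 6, Σu = 167, Σv = 255, Σu² = 5009, Σv² = 11143, Σuv = 7412
nΣuv − ΣuΣv = 44472 − 42585 = 1887
nΣu² − (Σu)² = 30054 − 27889 = 2165; nΣv² − (Σv)² = 66858 − 65025 = 1833
r = 1887 / √(2165 × 1833) = 1887 / 1992.0956 ≈ 0.947

0.947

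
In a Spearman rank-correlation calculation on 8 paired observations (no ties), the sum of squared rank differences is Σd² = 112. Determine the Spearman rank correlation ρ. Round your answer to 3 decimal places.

-0.333

ρ = 1 − 6Σd² / [n(n²−1)] = 1 − 6×112 / (8×63)
  = 1 − 672/504 = 1 − 1.3333 ≈ -0.333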